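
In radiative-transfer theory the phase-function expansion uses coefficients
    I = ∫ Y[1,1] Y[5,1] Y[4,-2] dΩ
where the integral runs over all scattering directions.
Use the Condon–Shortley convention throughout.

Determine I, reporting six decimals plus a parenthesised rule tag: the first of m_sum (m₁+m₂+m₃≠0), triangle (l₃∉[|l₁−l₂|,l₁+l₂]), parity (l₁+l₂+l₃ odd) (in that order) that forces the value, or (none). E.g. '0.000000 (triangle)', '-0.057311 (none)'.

-0.120286 (none)

Rules hold: Σm=0, L=10 even, 4≤4≤6.
N = 3·11·9 = 297
Δ = 2!·0!·8!/11! = 1/495
Racah Σ t=1..1: t=1:−1/576 = -1/576
⇒ 3j(1 5 4; 0 0 0)² = 5/99, sgn -1
Racah Σ t=0..0: t=0:+1/2880 = 1/2880
⇒ 3j(1 5 4; 1 1 -2)² = 2/165, sgn +1
4πI² = N·(3j₀)²·(3jₘ)² = 2/11
I = -1·√(0.181818/4π) = -0.12028562
No selection rule forces the value: the integral is nonzero (none).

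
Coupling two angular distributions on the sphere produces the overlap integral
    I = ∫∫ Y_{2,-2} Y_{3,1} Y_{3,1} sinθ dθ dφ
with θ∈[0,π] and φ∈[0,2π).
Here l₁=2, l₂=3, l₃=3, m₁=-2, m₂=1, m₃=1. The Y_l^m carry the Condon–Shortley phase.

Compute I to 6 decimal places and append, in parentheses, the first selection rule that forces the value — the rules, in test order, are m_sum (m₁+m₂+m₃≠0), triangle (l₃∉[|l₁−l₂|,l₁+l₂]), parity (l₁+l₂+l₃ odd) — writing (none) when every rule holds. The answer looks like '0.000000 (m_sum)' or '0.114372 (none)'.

0.206013 (none)

Checks pass: Σm=0; 8 even; l₃=3∈[1,5].
(2·2+1)(2·3+1)(2·3+1) = 245
Δ: 2! 2! 4! / 9! → 1/3780
sum: t=0:+1/24 t=1:−1/4 t=2:+1/24 = -1/6
3j²(2 3 3; 0 0 0) = Δ·Π!·Σ² = 4/105  (sign +1)
sum: t=2:+1/16 = 1/16
3j²(2 3 3; -2 1 1) = Δ·Π!·Σ² = 2/35  (sign +1)
combine: 4πI² = 245·4/105·2/35 = 8/15
take √, sign +1: I = 0.20601291
No selection rule forces the value: the integral is nonzero (none).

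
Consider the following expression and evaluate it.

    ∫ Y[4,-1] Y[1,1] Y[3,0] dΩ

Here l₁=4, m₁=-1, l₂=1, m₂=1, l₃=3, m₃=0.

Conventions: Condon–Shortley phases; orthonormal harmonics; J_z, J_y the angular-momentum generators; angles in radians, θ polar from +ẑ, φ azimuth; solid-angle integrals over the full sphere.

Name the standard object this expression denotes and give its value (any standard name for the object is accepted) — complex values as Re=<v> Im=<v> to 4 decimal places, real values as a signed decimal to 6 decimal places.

Gaunt coefficient, -0.194664

This is a Gaunt coefficient — the integral of a triple product of spherical harmonics over the sphere.
Rules hold: Σm=0, L=8 even, 3≤3≤5.
N = 9·3·7 = 189
Δ = 2!·6!·0!/9! = 1/252
Racah Σ t=1..1: t=1:−1/36 = -1/36
⇒ 3j(4 1 3; 0 0 0)² = 4/63, sgn +1
Racah Σ t=2..2: t=2:+1/72 = 1/72
⇒ 3j(4 1 3; -1 1 0)² = 5/126, sgn -1
4πI² = N·(3j₀)²·(3jₘ)² = 10/21
I = -1·√(0.47619/4π) = -0.19466390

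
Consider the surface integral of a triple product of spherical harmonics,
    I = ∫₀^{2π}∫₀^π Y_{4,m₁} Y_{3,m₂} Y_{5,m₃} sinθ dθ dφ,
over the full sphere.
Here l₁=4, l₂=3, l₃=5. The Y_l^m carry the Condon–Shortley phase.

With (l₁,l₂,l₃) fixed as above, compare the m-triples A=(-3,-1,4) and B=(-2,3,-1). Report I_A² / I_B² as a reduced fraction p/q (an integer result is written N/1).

Same 4,3,5: normalisation and zero-m 3j drop out of the ratio.
A: Δ: 2! 6! 4! / 13! → 1/180180; sum: t=1:−1/4320 t=2:+1/5760 = -1/17280; 3j²(4 3 5; -3 -1 4) = Δ·Π!·Σ² = 7/4290  (sign +1)
B: Δ: 2! 6! 4! / 13! → 1/180180; sum: t=2:+1/2304 = 1/2304; 3j²(4 3 5; -2 3 -1) = Δ·Π!·Σ² = 75/4004  (sign +1)
I_A²/I_B² = (7/4290)/(75/4004) = 98/1125

98/1125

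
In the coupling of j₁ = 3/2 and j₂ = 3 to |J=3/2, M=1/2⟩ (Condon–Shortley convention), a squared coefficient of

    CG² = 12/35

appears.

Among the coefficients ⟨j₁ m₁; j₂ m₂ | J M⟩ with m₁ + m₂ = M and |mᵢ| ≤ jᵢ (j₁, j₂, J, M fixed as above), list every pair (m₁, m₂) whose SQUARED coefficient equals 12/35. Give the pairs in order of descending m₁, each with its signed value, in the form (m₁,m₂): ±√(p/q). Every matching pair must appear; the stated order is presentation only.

(-1/2,1): +√(12/35)

Admissible pairs with m₁+m₂ = M = 1/2: (-3/2,2), (-1/2,1), (1/2,0), (3/2,-1)
  (m₁,m₂)=(3/2,-1): CG² = 4/35, CG = +√(4/35)
  (m₁,m₂)=(1/2,0): CG² = 9/35, CG = −√(9/35)
  (m₁,m₂)=(-1/2,1): CG² = 12/35, CG = +√(12/35)   ← matches the target
  (m₁,m₂)=(-3/2,2): CG² = 2/7, CG = −√(2/7)
Pairs with CG² = 12/35: (-1/2,1): +√(12/35)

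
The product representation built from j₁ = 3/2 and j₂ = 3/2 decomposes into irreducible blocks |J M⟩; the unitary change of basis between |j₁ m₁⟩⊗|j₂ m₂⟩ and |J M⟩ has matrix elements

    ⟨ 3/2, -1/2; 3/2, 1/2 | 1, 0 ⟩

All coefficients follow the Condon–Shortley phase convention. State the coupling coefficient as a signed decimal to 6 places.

triangle: 2!·1!·1!/5! = 2/120
(j±m)!: 1!·2!·2!·1!·1!·1! = 4
prefactor² = (2J+1)·Δ·N² = 1/5
  k=1: −1/(1!·1!·1!·1!·0!·0!) = -1
  k=2: +1/(2!·0!·0!·0!·1!·1!) = 1/2
Σ = -1/2  ⇒  CG² = 1/5·(-1/2)² = 1/20
CG = −√(1/20) = -0.223607

−√(1/20) ≈ -0.223607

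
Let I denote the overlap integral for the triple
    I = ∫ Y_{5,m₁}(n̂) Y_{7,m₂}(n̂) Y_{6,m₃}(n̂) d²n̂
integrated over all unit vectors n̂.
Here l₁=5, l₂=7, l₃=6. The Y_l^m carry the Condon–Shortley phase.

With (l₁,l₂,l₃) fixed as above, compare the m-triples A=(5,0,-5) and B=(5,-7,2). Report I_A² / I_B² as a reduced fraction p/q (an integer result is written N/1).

10/13

l's match ⇒ only the (l;m) 3-j factors differ between A and B.
A: triangle coeff Δ(5,7,6) = 1/174594420; Σ_t [0,0]: t=0:+1/87091200 = 1/87091200; (3j)²=35/12597 [(5 7 6; 5 0 -5)], sign=-1
B: triangle coeff Δ(5,7,6) = 1/174594420; Σ_t [0,0]: t=0:+1/696729600 = 1/696729600; (3j)²=7/1938 [(5 7 6; 5 -7 2)], sign=+1
I_A²/I_B² = (35/12597)/(7/1938) = 10/13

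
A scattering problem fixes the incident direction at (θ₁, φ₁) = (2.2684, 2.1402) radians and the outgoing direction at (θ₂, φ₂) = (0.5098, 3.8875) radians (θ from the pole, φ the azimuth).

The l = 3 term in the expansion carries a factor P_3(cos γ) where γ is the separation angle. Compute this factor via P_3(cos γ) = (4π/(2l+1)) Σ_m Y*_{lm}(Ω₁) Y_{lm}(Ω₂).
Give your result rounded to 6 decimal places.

0.325183

Addition theorem: P_3(cos γ) = (4π/7) Σ_m Y*_{lm}(Ω₁) Y_{lm}(Ω₂), m = −3…3:
  m=-3: (+0.186035+0.025726i) × (+0.029993+0.038098i) = +0.004600+0.007859i  (running Σ = +0.004600+0.007859i)
  m=-2: (+0.161440+0.350172i) × (+0.016761-0.211772i) = +0.076863-0.028319i  (running Σ = +0.081462-0.020460i)
  m=-1: (-0.141982+0.221802i) × (-0.325413+0.300676i) = -0.020488-0.114868i  (running Σ = +0.060975-0.135328i)
  m=0: (+0.224553-0.000000i) × (+0.263598+0.000000i) = +0.059192+0.000000i  (running Σ = +0.120166-0.135328i)
  m=1: (+0.141982+0.221802i) × (+0.325413+0.300676i) = -0.020488+0.114868i  (running Σ = +0.099678-0.020460i)
  m=2: (+0.161440-0.350172i) × (+0.016761+0.211772i) = +0.076863+0.028319i  (running Σ = +0.176541+0.007859i)
  m=3: (-0.186035+0.025726i) × (-0.029993+0.038098i) = +0.004600-0.007859i  (running Σ = +0.181141-0.000000i)
Σ over m = +0.181141-0.000000i; ×(4π/7) → +0.325183-0.000000i. Real part: 0.325183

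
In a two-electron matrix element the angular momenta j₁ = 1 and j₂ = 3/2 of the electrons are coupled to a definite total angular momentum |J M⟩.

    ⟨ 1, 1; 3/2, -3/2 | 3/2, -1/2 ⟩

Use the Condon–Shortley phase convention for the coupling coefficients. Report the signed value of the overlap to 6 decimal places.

√[4·1!1!2!/5! · 2!0!0!3!1!2!] = √(8/5)
  +(−1)^0/∏(0,1,0,0,1,2)! = 1/2  (running 1/2)
⟨..|..⟩ = √(8/5)·(1/2) = +0.632456

+0.632456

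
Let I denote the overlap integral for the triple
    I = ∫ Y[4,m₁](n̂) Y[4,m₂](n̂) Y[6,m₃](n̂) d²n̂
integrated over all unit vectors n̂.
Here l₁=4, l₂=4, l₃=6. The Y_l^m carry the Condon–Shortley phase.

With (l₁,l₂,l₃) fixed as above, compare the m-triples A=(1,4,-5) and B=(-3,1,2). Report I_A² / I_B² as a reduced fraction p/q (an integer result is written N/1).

Shared (l₁,l₂,l₃)=(4,4,6): N and (l;000)² cancel in I_A²/I_B².
A: Δ = 2!·6!·6!/15! = 1/1261260; Racah Σ t=2..2: t=2:+1/172800 = 1/172800; ⇒ 3j(4 4 6; 1 4 -5)² = 2/65, sgn -1
B: Δ = 2!·6!·6!/15! = 1/1261260; Racah Σ t=1..2: t=1:−1/34560 t=2:+1/8640 = 1/11520; ⇒ 3j(4 4 6; -3 1 2)² = 3/143, sgn +1
I_A²/I_B² = (2/65)/(3/143) = 22/15

22/15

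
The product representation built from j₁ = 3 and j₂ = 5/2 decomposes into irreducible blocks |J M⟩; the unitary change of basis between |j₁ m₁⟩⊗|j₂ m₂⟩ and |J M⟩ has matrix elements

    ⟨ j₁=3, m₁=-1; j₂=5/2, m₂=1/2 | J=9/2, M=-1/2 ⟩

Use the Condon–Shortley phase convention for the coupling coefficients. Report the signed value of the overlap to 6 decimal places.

√[10·1!5!4!/11! · 2!4!3!2!4!5!] = √(92160/77)
  +(−1)^0/∏(0,1,4,3,1,1)! = 1/144  (running 1/144)
  +(−1)^1/∏(1,0,3,2,2,2)! = -1/48  (running -1/72)
⟨..|..⟩ = √(92160/77)·(-1/72) = -0.480500

-0.480500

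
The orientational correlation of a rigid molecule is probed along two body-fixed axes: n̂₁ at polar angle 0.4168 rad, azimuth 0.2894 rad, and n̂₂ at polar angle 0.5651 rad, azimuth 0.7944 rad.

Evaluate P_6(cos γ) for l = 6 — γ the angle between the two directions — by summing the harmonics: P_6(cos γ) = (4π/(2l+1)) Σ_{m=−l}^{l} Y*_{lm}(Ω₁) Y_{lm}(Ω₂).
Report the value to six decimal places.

0.341984

Term-by-term m-sum for l=6 (normalisation 4π/13 = 0.966644):
  term(m=-6) = -0.00002 - 0.00000j   from Y*(Ω₁)=-0.00035 + 0.00210j, Y(Ω₂)=0.00061 + 0.01137j
  term(m=-5) = -0.00084 - 0.00060j   from Y*(Ω₁)=0.00205 + 0.01651j, Y(Ω₂)=-0.04198 + 0.04594j
  term(m=-4) = -0.00685 - 0.01421j   from Y*(Ω₁)=0.03154 + 0.07195j, Y(Ω₂)=-0.20071 + 0.00723j
  term(m=-3) = 0.00559 - 0.10010j   from Y*(Ω₁)=0.15826 + 0.18691j, Y(Ω₂)=-0.29716 - 0.28153j
  term(m=-2) = 0.11836 - 0.18846j   from Y*(Ω₁)=0.40304 + 0.26337j, Y(Ω₂)=-0.00832 - 0.46216j
  term(m=-1) = 0.02898 - 0.01602j   from Y*(Ω₁)=0.43648 + 0.12997j, Y(Ω₂)=0.05095 - 0.05188j
  term(m=+0) = 0.06336 + 0.00000j   from Y*(Ω₁)=-0.15241 + 0.00000j, Y(Ω₂)=-0.41570 + 0.00000j
  term(m=+1) = 0.02898 + 0.01602j   from Y*(Ω₁)=-0.43648 + 0.12997j, Y(Ω₂)=-0.05095 - 0.05188j
  term(m=+2) = 0.11836 + 0.18846j   from Y*(Ω₁)=0.40304 - 0.26337j, Y(Ω₂)=-0.00832 + 0.46216j
  term(m=+3) = 0.00559 + 0.10010j   from Y*(Ω₁)=-0.15826 + 0.18691j, Y(Ω₂)=0.29716 - 0.28153j
  term(m=+4) = -0.00685 + 0.01421j   from Y*(Ω₁)=0.03154 - 0.07195j, Y(Ω₂)=-0.20071 - 0.00723j
  term(m=+5) = -0.00084 + 0.00060j   from Y*(Ω₁)=-0.00205 + 0.01651j, Y(Ω₂)=0.04198 + 0.04594j
  term(m=+6) = -0.00002 + 0.00000j   from Y*(Ω₁)=-0.00035 - 0.00210j, Y(Ω₂)=0.00061 - 0.01137j
Σ over m = 0.35378 + 0.00000j; ×(4π/13) → 0.34198 + 0.00000j. Real part: 0.341984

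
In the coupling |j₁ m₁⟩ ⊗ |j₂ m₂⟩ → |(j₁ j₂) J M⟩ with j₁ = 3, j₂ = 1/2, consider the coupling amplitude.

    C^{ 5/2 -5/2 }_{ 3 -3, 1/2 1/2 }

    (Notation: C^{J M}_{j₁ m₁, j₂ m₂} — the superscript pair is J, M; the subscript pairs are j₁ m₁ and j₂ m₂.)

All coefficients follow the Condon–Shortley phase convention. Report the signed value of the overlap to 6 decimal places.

√[6·1!5!0!/7! · 0!6!1!0!0!5!] = √(86400/7)
  +(−1)^1/∏(1,0,5,0,0,0)! = -1/120  (running -1/120)
⟨..|..⟩ = √(86400/7)·(-1/120) = -0.925820

-0.925820  (= −√(6/7))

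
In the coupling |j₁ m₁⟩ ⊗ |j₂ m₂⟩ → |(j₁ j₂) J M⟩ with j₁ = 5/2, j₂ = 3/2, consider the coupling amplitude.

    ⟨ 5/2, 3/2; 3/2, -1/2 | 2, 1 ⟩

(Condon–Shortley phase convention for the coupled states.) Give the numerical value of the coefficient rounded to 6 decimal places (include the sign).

triangle: 2!·3!·1!/7! = 12/5040
(j±m)!: 4!·1!·1!·2!·3!·1! = 288
prefactor² = (2J+1)·Δ·N² = 24/7
  k=0: +1/(0!·2!·1!·1!·2!·0!) = 1/4
  k=1: −1/(1!·1!·0!·0!·3!·1!) = -1/6
Σ = 1/12  ⇒  CG² = 24/7·(1/12)² = 1/42
CG = +√(1/42) = +0.154303

+0.154303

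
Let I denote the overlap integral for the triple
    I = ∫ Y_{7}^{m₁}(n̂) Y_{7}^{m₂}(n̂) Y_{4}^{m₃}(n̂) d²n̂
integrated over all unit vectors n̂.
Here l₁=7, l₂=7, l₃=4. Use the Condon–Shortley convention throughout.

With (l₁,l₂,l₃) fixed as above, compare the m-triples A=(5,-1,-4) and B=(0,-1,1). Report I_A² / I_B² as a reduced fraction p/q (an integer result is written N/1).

Same 7,7,4: normalisation and zero-m 3j drop out of the ratio.
A: Δ: 10! 4! 4! / 19! → 1/58198140; sum: t=2:+1/46448640 = 1/46448640; 3j²(7 7 4; 5 -1 -4) = Δ·Π!·Σ² = 75/8398  (sign +1)
B: Δ: 10! 4! 4! / 19! → 1/58198140; sum: t=3:−1/4354560 t=4:+1/414720 t=5:−1/345600 t=6:+1/2488320 = -1/3225600; 3j²(7 7 4; 0 -1 1) = Δ·Π!·Σ² = 81/92378  (sign +1)
I_A²/I_B² = (75/8398)/(81/92378) = 275/27

275/27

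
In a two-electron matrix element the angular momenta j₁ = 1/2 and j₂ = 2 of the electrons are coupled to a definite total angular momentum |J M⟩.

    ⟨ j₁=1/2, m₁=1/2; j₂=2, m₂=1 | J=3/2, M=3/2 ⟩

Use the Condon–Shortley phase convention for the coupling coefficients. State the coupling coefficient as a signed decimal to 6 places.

√[4·1!0!3!/5! · 1!0!3!1!3!0!] = √(36/5)
  +(−1)^0/∏(0,1,0,3,0,0)! = 1/6  (running 1/6)
⟨..|..⟩ = √(36/5)·(1/6) = +0.447214

+0.447214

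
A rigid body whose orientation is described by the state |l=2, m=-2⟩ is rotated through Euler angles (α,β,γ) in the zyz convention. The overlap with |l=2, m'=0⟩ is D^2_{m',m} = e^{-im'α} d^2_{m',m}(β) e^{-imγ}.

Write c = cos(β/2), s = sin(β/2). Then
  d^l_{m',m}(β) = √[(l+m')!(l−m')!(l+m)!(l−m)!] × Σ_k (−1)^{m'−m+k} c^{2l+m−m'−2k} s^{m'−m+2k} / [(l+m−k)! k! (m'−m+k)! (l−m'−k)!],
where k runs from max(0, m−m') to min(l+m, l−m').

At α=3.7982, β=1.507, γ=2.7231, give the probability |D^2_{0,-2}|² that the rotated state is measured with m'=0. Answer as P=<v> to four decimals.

P=0.3720

D^2_{0,-2}(3.7982,1.5070,2.7231) = e^{-i·0·3.7982}·d^2_{0,-2}(1.5070)·e^{-i·-2·2.7231}. Compute d first:
With c≡cos(β/2)=0.729299 and s≡sin(β/2)=0.684195, N=[2·2·1·24]^{1/2}=9.797959
k∈{0} keeps every argument non-negative
  k=0: (−1)^2·9.7980/(4)·0.7293^2·0.6842^2 = +0.609883
d^2_{0,-2}(1.5070) = +0.609883
|D^2_{0,-2}|² = |d^2_{0,-2}(β)|² = (+0.609883)² = 0.371958 (the z-rotation phases have unit modulus)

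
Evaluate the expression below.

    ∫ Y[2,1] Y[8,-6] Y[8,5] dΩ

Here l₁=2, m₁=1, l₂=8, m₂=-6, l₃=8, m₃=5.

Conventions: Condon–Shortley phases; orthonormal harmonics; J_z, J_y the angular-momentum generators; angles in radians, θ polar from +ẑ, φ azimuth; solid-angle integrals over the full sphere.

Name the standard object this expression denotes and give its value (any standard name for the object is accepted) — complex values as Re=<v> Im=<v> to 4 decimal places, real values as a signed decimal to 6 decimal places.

This is a Gaunt coefficient — the integral of a triple product of spherical harmonics over the sphere.
Checks pass: Σm=0; 18 even; l₃=8∈[6,10].
(2·2+1)(2·8+1)(2·8+1) = 1445
Δ: 2! 2! 14! / 19! → 1/348840
sum: t=0:+1/116121600 t=1:−1/25401600 t=2:+1/116121600 = -1/45158400
3j²(2 8 8; 0 0 0) = Δ·Π!·Σ² = 24/1615  (sign -1)
sum: t=0:+1/1916006400 t=1:−1/12454041600 = 1/2264371200
3j²(2 8 8; 1 -6 5) = Δ·Π!·Σ² = 847/38760  (sign -1)
combine: 4πI² = 1445·24/1615·847/38760 = 847/1805
take √, sign +1: I = 0.19324051

Gaunt coefficient, +0.193241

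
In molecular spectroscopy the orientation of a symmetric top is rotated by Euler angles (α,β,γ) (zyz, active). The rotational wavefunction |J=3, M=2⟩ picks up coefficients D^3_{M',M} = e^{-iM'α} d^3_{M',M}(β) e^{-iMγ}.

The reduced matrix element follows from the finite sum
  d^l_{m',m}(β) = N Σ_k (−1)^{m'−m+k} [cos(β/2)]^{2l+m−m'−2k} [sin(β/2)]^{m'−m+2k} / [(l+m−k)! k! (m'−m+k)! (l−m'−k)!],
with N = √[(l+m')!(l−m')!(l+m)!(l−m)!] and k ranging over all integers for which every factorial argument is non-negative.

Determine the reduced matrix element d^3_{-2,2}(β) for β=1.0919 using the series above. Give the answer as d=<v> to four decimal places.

d=0.2458

d^3_{-2,2}(β=1.0919) via the finite sum:
With c≡cos(β/2)=0.854634 and s≡sin(β/2)=0.519230, N=[1·120·120·1]^{1/2}=120.000000
Admissible k: 4..5 (factorial args all ≥0)
  k=4: (−1)^0·120.0000/(24)·0.8546^2·0.5192^4 = +0.265443
  k=5: (−1)^1·120.0000/(120)·0.8546^0·0.5192^6 = -0.019596
d^3_{-2,2}(1.0919) = +0.265443 -0.019596 = +0.245847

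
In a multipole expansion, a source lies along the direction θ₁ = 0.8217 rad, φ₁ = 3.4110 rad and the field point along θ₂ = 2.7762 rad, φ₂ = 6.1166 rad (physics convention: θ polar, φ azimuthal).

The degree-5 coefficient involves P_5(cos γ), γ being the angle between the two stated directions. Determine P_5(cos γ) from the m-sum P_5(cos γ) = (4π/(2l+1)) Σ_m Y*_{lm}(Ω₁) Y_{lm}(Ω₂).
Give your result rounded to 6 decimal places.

Term-by-term m-sum for l=5 (normalisation 4π/11 = 1.142397):
  m=-5: (-0.021690-0.095310i) × (+0.001819+0.002000i) = +0.000151-0.000217i  (running Σ = +0.000151-0.000217i)
  m=-4: (+0.136077+0.253185i) × (-0.017566-0.013812i) = +0.001107-0.006327i  (running Σ = +0.001258-0.006544i)
  m=-3: (-0.297832-0.311748i) × (+0.094898+0.051813i) = -0.012111-0.045016i  (running Σ = -0.010853-0.051559i)
  m=-2: (+0.207808+0.124232i) × (-0.308813-0.106871i) = -0.050897-0.060573i  (running Σ = -0.061750-0.112133i)
  m=-1: (+0.220717+0.060944i) × (+0.538040+0.090468i) = +0.113241+0.052758i  (running Σ = +0.051491-0.059374i)
  m=0: (-0.311652-0.000000i) × (-0.205042+0.000000i) = +0.063902+0.000000i  (running Σ = +0.115393-0.059374i)
  m=1: (-0.220717+0.060944i) × (-0.538040+0.090468i) = +0.113241-0.052758i  (running Σ = +0.228634-0.112133i)
  m=2: (+0.207808-0.124232i) × (-0.308813+0.106871i) = -0.050897+0.060573i  (running Σ = +0.177737-0.051559i)
  m=3: (+0.297832-0.311748i) × (-0.094898+0.051813i) = -0.012111+0.045016i  (running Σ = +0.165625-0.006544i)
  m=4: (+0.136077-0.253185i) × (-0.017566+0.013812i) = +0.001107+0.006327i  (running Σ = +0.166732-0.000217i)
  m=5: (+0.021690-0.095310i) × (-0.001819+0.002000i) = +0.000151+0.000217i  (running Σ = +0.166883+0.000000i)
Accumulated sum +0.166883+0.000000i; after 4π/(2l+1) scaling, +0.190647+0.000000i ⇒ P_5 = 0.190647

0.190647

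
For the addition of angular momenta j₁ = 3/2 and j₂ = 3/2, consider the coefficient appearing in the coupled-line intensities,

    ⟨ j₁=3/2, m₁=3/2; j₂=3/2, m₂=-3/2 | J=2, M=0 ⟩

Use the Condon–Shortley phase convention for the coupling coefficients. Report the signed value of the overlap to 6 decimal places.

triangle: 1!×2!×2!/6! = 4/720
(j±m)!: 3!×0!×0!×3!×2!×2! = 144
prefactor² = (2J+1)×Δ×N² = 4
  k=0: +1/(0!×1!×0!×0!×2!×2!) = 1/4
Σ = 1/4  ⇒  CG² = 4×(1/4)² = 1/4
CG = +√(1/4) = +0.500000

+0.500000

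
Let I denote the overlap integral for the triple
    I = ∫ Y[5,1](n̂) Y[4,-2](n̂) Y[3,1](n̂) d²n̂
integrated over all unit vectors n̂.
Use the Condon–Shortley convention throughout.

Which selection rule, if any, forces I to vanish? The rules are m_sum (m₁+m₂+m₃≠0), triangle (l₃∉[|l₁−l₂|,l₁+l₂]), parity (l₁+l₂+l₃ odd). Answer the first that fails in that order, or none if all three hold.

none

Σmᵢ = 0  ✓
l₃∈[|l₁−l₂|,l₁+l₂]=[1,9], have l₃=3  ✓
Σlᵢ = 12 ⇒ even  ✓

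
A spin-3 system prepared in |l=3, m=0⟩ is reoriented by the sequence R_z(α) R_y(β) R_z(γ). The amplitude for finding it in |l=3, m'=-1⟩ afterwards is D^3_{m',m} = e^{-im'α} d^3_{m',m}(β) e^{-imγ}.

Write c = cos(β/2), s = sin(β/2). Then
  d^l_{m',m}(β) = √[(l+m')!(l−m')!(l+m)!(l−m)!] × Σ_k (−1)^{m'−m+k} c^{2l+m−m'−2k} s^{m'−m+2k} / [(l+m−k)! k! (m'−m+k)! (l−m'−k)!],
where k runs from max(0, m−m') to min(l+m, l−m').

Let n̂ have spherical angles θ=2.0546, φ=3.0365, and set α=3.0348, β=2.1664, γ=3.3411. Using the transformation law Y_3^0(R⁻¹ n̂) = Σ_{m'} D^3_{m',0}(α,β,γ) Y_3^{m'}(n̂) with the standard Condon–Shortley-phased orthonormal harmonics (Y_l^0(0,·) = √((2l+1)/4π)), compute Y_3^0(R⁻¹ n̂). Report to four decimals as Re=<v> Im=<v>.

Re=0.7186 Im=0.0000

Need the full column D^3_{m',0} for m'=−3..3 at α=3.0348, β=2.1664, γ=3.3411.
cos(β/2)=0.468504, sin(β/2)=0.883462
d^3_{-3,0}: single k=3 term ⇒ +0.317115;  D = -0.300979+0.099868i
d^3_{-2,0}: k∈[2..3] ⇒ +0.205962 -0.732381 = -0.526419;  D = -0.514457+0.111582i
d^3_{-1,0}: k∈[1..3] ⇒ +0.069079 -0.736909 +0.873458 = +0.205627;  D = -0.204456+0.021918i
d^3_{0,0}: k∈[0..3] ⇒ +0.010575 -0.338431 +1.203425 -0.475473 = +0.400096;  D = +0.400096+0.000000i
d^3_{1,0}: k∈[0..2] ⇒ -0.069079 +0.736909 -0.873458 = -0.205627;  D = +0.204456+0.021918i
d^3_{2,0}: k∈[0..1] ⇒ +0.205962 -0.732381 = -0.526419;  D = -0.514457-0.111582i
d^3_{3,0}: single k=0 term ⇒ -0.317115;  D = +0.300979+0.099868i
Y_3^{m'}(θ=2.0546,φ=3.0365) and Σ D·Y over m':
  (-0.3010+0.0999i)·(-0.2752-0.0897i)  (-0.5145+0.1116i)·(-0.3643-0.0777i)  (-0.2045+0.0219i)·(-0.0233-0.0025i)  (+0.4001+0.0000i)·(+0.3330+0.0000i)  (+0.2045+0.0219i)·(+0.0233-0.0025i)  (-0.5145-0.1116i)·(-0.3643+0.0777i)  (+0.3010+0.0999i)·(+0.2752-0.0897i)
Y_3^0(R⁻¹ n̂) = +0.718608+0.000000i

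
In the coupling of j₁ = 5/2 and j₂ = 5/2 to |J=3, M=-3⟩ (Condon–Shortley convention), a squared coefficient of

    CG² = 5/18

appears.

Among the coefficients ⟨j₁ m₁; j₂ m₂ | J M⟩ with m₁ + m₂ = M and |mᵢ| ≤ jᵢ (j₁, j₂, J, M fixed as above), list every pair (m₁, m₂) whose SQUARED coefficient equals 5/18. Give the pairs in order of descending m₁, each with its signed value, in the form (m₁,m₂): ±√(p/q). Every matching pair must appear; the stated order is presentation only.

Admissible pairs with m₁+m₂ = M = -3: (-5/2,-1/2), (-3/2,-3/2), (-1/2,-5/2)
  (m₁,m₂)=(-1/2,-5/2): CG² = 5/18, CG = +√(5/18)   ← matches the target
  (m₁,m₂)=(-3/2,-3/2): CG² = 4/9, CG = −√(4/9)
  (m₁,m₂)=(-5/2,-1/2): CG² = 5/18, CG = +√(5/18)   ← matches the target
Pairs with CG² = 5/18: (-1/2,-5/2): +√(5/18); (-5/2,-1/2): +√(5/18)

(-1/2,-5/2): +√(5/18); (-5/2,-1/2): +√(5/18)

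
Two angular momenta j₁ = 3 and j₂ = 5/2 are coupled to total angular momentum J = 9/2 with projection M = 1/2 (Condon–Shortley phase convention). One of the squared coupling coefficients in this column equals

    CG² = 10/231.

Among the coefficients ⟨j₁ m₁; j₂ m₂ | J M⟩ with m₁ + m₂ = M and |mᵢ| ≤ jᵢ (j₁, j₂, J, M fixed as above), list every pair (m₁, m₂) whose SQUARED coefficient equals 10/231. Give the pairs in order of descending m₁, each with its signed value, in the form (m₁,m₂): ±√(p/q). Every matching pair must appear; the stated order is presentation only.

Admissible pairs with m₁+m₂ = M = 1/2: (-2,5/2), (-1,3/2), (0,1/2), (1,-1/2), (2,-3/2), (3,-5/2)
  (m₁,m₂)=(3,-5/2): CG² = 5/231, CG = +√(5/231)
  (m₁,m₂)=(2,-3/2): CG² = 361/1386, CG = +√(361/1386)
  (m₁,m₂)=(1,-1/2): CG² = 160/693, CG = +√(160/693)
  (m₁,m₂)=(0,1/2): CG² = 10/231, CG = −√(10/231)   ← matches the target
  (m₁,m₂)=(-1,3/2): CG² = 35/99, CG = −√(35/99)
  (m₁,m₂)=(-2,5/2): CG² = 125/1386, CG = −√(125/1386)
Pairs with CG² = 10/231: (0,1/2): −√(10/231)

(0,1/2): −√(10/231)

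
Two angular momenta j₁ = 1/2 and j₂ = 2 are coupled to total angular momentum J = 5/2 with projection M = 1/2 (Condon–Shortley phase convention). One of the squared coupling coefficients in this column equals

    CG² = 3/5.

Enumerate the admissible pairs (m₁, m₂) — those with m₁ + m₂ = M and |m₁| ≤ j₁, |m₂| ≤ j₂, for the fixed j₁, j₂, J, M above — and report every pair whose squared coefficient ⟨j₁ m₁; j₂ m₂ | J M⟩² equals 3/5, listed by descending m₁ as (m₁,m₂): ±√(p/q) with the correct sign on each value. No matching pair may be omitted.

Admissible pairs with m₁+m₂ = M = 1/2: (-1/2,1), (1/2,0)
  (m₁,m₂)=(1/2,0): CG² = 3/5, CG = +√(3/5)   ← matches the target
  (m₁,m₂)=(-1/2,1): CG² = 2/5, CG = +√(2/5)
Pairs with CG² = 3/5: (1/2,0): +√(3/5)

(1/2,0): +√(3/5)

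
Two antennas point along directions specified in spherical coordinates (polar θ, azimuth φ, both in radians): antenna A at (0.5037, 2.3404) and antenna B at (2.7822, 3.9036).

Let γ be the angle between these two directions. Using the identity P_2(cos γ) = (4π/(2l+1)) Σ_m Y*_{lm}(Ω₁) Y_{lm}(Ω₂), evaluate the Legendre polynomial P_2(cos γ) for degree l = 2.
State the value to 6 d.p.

Summing Y*_{l m}(θ₁,φ₁)·Y_{l m}(θ₂,φ₂) over m ∈ [−2, 2]; prefactor 4π/(2·2+1) = 2.513274:
  [-2]  conj(Y_{2,-2})(Ω₁) = -0.00284 - 0.08995j ; Y_{2,-2}(Ω₂) = 0.00223 - 0.04773j ; Δ = -0.00430 - 0.00007j
  [-1]  conj(Y_{2,-1})(Ω₁) = -0.22725 + 0.23454j ; Y_{2,-1}(Ω₂) = 0.18401 - 0.17560j ; Δ = -0.00063 + 0.08306j
  [+0]  conj(Y_{2,0})(Ω₁) = 0.41035 + 0.00000j ; Y_{2,0}(Ω₂) = 0.51374 + 0.00000j ; Δ = 0.21082 + 0.00000j
  [+1]  conj(Y_{2,1})(Ω₁) = 0.22725 + 0.23454j ; Y_{2,1}(Ω₂) = -0.18401 - 0.17560j ; Δ = -0.00063 - 0.08306j
  [+2]  conj(Y_{2,2})(Ω₁) = -0.00284 + 0.08995j ; Y_{2,2}(Ω₂) = 0.00223 + 0.04773j ; Δ = -0.00430 + 0.00007j
Accumulated sum 0.20096 + 0.00000j; after 4π/(2l+1) scaling, 0.50506 + 0.00000j ⇒ P_2 = 0.505057

0.505057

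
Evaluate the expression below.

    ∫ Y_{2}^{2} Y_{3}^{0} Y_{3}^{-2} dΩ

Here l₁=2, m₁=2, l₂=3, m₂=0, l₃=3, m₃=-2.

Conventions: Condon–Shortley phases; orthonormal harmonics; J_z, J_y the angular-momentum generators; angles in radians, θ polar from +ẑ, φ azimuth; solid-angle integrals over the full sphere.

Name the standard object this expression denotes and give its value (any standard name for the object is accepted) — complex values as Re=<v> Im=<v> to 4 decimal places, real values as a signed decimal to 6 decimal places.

This is a Gaunt coefficient — the integral of a triple product of spherical harmonics over the sphere.
m-sum 0 ✓  L=8 even ✓  1≤3≤5 ✓
Π(2lᵢ+1) = 5×7×7 = 245
triangle coeff Δ(2,3,3) = 1/3780
Σ_t [0,2]: t=0:+1/24 t=1:−1/4 t=2:+1/24 = -1/6
(3j)²=4/105 [(2 3 3; 0 0 0)], sign=+1
Σ_t [0,0]: t=0:+1/24 = 1/24
(3j)²=1/21 [(2 3 3; 2 0 -2)], sign=-1
⇒ 4πI² = 4/9
I = (-1)√(4/9/(4π)) = -0.18806319

Gaunt coefficient, -0.188063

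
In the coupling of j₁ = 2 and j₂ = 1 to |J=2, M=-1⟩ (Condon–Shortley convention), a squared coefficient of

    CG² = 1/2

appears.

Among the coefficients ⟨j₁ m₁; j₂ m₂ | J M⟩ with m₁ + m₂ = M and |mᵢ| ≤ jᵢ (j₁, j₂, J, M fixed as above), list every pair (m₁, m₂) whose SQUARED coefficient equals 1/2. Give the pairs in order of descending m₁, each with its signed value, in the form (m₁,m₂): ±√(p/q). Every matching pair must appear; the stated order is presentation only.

(0,-1): +√(1/2)

Admissible pairs with m₁+m₂ = M = -1: (-2,1), (-1,0), (0,-1)
  (m₁,m₂)=(0,-1): CG² = 1/2, CG = +√(1/2)   ← matches the target
  (m₁,m₂)=(-1,0): CG² = 1/6, CG = −√(1/6)
  (m₁,m₂)=(-2,1): CG² = 1/3, CG = −√(1/3)
Pairs with CG² = 1/2: (0,-1): +√(1/2)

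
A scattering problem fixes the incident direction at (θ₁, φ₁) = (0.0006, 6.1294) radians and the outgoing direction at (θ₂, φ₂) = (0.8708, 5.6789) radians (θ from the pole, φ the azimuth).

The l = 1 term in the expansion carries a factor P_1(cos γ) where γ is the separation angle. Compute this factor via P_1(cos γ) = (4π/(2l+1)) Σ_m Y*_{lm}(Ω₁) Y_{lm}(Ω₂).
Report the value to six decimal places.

0.644628

Addition theorem: P_1(cos γ) = (4π/3) Σ_m Y*_{lm}(Ω₁) Y_{lm}(Ω₂), m = −1…1:
  [-1]  conj(Y_{1,-1})(Ω₁) = 0.00020 - 0.00003j ; Y_{1,-1}(Ω₂) = 0.21745 + 0.15014j ; Δ = 0.00005 + 0.00002j
  [+0]  conj(Y_{1,0})(Ω₁) = 0.48860 + 0.00000j ; Y_{1,0}(Ω₂) = 0.31477 + 0.00000j ; Δ = 0.15379 + 0.00000j
  [+1]  conj(Y_{1,1})(Ω₁) = -0.00020 - 0.00003j ; Y_{1,1}(Ω₂) = -0.21745 + 0.15014j ; Δ = 0.00005 - 0.00002j
Total Σ_m = 0.15389 + 0.00000j. Multiply by 4.188790: 0.64463 + 0.00000j. P_1(cos γ) = 0.644628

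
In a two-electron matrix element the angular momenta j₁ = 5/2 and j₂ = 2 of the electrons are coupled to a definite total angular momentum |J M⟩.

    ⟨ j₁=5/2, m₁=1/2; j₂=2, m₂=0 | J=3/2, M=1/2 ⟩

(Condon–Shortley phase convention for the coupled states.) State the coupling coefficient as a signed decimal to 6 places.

√[4·3!2!1!/7! · 3!2!2!2!2!1!] = √(32/35)
  +(−1)^1/∏(1,2,1,1,1,0)! = -1/2  (running -1/2)
  +(−1)^2/∏(2,1,0,0,2,1)! = 1/4  (running -1/4)
⟨..|..⟩ = √(32/35)·(-1/4) = -0.239046

-0.239046  (= −√(2/35))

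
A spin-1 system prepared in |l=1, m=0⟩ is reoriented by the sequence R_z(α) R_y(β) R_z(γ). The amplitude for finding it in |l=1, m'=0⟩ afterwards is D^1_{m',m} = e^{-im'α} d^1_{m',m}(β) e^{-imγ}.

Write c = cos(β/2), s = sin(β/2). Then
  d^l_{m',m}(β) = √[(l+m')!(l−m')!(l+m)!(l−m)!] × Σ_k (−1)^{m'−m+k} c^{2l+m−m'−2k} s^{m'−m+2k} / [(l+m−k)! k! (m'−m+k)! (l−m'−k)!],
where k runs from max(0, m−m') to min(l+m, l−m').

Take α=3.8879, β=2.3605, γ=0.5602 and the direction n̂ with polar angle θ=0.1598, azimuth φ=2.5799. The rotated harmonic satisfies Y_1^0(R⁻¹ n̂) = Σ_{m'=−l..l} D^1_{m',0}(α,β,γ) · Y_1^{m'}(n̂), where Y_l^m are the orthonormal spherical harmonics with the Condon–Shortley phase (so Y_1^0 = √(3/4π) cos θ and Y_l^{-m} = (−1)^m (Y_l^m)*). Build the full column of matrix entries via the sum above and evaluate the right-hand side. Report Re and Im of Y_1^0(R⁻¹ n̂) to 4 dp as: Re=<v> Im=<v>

Re=-0.3283 Im=0.0000

Need the full column D^1_{m',0} for m'=−1..1 at α=3.8879, β=2.3605, γ=0.5602.
cos(β/2)=0.380694, sin(β/2)=0.924701
d^1_{-1,0}: single k=1 term ⇒ +0.497843;  D = -0.365517-0.338001i
d^1_{0,0}: k∈[0..1] ⇒ +0.144928 -0.855072 = -0.710145;  D = -0.710145+0.000000i
d^1_{1,0}: single k=0 term ⇒ -0.497843;  D = +0.365517-0.338001i
Y_1^{m'}(θ=0.1598,φ=2.5799) and Σ D·Y over m':
  (-0.3655-0.3380i)·(-0.0465-0.0293i)  (-0.7101+0.0000i)·(+0.4824+0.0000i)  (+0.3655-0.3380i)·(+0.0465-0.0293i)
Y_1^0(R⁻¹ n̂) = -0.328338+0.000000i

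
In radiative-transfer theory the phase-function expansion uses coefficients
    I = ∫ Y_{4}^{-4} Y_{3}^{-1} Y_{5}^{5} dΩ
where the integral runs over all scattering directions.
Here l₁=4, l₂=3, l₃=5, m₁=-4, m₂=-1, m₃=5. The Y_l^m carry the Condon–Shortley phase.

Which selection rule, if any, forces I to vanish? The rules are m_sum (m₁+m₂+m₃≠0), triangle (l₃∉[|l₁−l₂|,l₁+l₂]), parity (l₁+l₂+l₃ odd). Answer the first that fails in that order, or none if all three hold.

m₁+m₂+m₃ = -4 − 1 + 5 = 0  ✓
triangle: |4−3|=1 ≤ l₃=5 ≤ 4+3=7  ✓
parity: l₁+l₂+l₃ = 12 is even  ✓

none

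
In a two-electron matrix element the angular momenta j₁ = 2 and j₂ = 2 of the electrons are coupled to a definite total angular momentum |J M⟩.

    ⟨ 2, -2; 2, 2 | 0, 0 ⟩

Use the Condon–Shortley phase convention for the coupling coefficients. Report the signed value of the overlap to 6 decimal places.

triangle: 4!×0!×0!/5! = 24/120
(j±m)!: 0!×4!×4!×0!×0!×0! = 576
prefactor² = (2J+1)×Δ×N² = 576/5
  k=4: +1/(4!×0!×0!×0!×0!×0!) = 1/24
Σ = 1/24  ⇒  CG² = 576/5×(1/24)² = 1/5
CG = +√(1/5) = +0.447214

+0.447214  (= +√(1/5))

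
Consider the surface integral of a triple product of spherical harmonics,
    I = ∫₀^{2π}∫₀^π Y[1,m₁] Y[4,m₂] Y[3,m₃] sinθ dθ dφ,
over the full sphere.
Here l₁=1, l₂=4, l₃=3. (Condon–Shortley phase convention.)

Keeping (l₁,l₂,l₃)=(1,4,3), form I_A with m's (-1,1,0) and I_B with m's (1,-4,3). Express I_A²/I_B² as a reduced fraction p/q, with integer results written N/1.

Shared (l₁,l₂,l₃)=(1,4,3): N and (l;000)² cancel in I_A²/I_B².
A: Δ = 2!·0!·6!/9! = 1/252; Racah Σ t=2..2: t=2:+1/72 = 1/72; ⇒ 3j(1 4 3; -1 1 0)² = 5/126, sgn -1
B: Δ = 2!·0!·6!/9! = 1/252; Racah Σ t=0..0: t=0:+1/1440 = 1/1440; ⇒ 3j(1 4 3; 1 -4 3)² = 1/9, sgn +1
I_A²/I_B² = (5/126)/(1/9) = 5/14

5/14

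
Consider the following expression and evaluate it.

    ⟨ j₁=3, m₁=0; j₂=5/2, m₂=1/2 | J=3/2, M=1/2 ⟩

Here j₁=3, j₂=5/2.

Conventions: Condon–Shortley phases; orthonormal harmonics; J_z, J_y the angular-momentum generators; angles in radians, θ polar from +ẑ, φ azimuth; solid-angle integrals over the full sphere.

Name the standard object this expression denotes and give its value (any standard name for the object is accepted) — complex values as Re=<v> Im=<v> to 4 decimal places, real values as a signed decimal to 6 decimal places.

This is a Clebsch–Gordan (vector-coupling) coefficient.
triangle: 4!*2!*1!/8! = 48/40320
(j±m)!: 3!*3!*3!*2!*2!*1! = 864
prefactor² = (2J+1)*Δ*N² = 144/35
  k=2: +1/(2!*2!*1!*1!*1!*0!) = 1/4
  k=3: −1/(3!*1!*0!*0!*2!*1!) = -1/12
Σ = 1/6  ⇒  CG² = 144/35*(1/6)² = 4/35
CG = +√(4/35) = +0.338062

Clebsch–Gordan coefficient, +√(4/35) ≈ +0.338062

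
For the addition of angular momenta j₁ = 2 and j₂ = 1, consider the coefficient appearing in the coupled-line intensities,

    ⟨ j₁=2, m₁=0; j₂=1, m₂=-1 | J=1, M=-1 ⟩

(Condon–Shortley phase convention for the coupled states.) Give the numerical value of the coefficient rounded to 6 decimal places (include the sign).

√[3·2!2!0!/5! · 2!2!0!2!0!2!] = √(8/5)
  +(−1)^0/∏(0,2,2,0,0,0)! = 1/4  (running 1/4)
⟨..|..⟩ = √(8/5)·(1/4) = +0.316228

+√(1/10) = +0.316228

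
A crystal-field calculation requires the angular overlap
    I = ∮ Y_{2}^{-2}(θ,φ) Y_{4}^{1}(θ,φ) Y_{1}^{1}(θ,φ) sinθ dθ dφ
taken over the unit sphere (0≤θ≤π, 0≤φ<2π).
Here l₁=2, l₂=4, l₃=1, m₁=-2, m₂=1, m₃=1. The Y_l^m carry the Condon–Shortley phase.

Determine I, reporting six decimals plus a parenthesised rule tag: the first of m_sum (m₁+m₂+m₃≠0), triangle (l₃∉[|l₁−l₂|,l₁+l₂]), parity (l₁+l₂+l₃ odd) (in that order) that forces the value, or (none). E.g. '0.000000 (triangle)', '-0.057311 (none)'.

0.000000 (triangle)

|2−4|≤1≤2+4 violated ⇒ I = 0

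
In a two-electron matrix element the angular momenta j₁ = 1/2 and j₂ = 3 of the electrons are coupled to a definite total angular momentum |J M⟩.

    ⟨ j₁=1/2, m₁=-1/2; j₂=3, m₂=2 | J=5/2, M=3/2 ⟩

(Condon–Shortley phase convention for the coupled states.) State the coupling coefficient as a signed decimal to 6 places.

j₁+j₂−J=1  J+j₁−j₂=0  J−j₁+j₂=5  j₁+j₂+J+1=7
(j₁±m₁, j₂±m₂, J±M) = (0,1,5,1,4,1)
P² = 2880/7
sum k=1..1:
  [1] −1/24 = -1/24
S = -1/24
C² = P²·S² = 5/7 ; C = -0.845154

−√(5/7) ≈ -0.845154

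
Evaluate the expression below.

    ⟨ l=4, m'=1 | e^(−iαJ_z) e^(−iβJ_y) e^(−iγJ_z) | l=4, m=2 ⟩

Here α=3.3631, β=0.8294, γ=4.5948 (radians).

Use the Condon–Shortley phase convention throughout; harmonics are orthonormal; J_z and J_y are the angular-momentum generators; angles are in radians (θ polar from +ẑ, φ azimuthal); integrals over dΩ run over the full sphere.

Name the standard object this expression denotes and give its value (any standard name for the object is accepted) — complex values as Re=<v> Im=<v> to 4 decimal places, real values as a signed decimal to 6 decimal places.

This is a Wigner D-matrix element — the rotation-matrix element ⟨l m'| R(α,β,γ) |l m⟩ in the angular-momentum basis.
First d^4_{1,2}(β=0.8294), then the phase factors e^{-i(1)α} and e^{-i(2)γ}:
Half-angle: c=0.915237, s=0.402915. N=√(120·6·720·2)=1018.233765
Admissible k: 1..3 (factorial args all ≥0)
  k=1: (−1)^0·1018.2338/(240)·0.9152^7·0.4029^1 = +0.919572
  k=2: (−1)^1·1018.2338/(48)·0.9152^5·0.4029^3 = -0.891079
  k=3: (−1)^2·1018.2338/(72)·0.9152^3·0.4029^5 = +0.115129
d^4_{1,2}(0.8294) = +0.919572 -0.891079 +0.115129 = +0.143622
D = (-0.975567+0.219700i)·(+0.143622)·(-0.972473-0.233016i) = +0.143609+0.001963i

Wigner D-matrix element, Re=0.1436 Im=0.0020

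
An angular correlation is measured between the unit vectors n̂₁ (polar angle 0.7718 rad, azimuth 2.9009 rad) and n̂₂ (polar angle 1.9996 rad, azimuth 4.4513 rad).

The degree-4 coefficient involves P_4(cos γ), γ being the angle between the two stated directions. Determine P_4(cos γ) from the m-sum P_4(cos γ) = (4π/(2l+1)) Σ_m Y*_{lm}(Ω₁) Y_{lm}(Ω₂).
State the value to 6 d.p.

Term-by-term m-sum for l=4 (normalisation 4π/9 = 1.396263):
  [-4]  conj(Y_{4,-4})(Ω₁) = 0.05981 - 0.08593j ; Y_{4,-4}(Ω₂) = 0.15212 + 0.26176j ; Δ = 0.03159 + 0.00258j
  [-3]  conj(Y_{4,-3})(Ω₁) = -0.22835 + 0.20112j ; Y_{4,-3}(Ω₂) = -0.27623 + 0.27741j ; Δ = 0.00728 - 0.11890j
  [-2]  conj(Y_{4,-2})(Ω₁) = 0.37428 - 0.19551j ; Y_{4,-2}(Ω₂) = -0.05039 - 0.02900j ; Δ = -0.02453 - 0.00100j
  [-1]  conj(Y_{4,-1})(Ω₁) = -0.13668 + 0.03355j ; Y_{4,-1}(Ω₂) = -0.08265 + 0.30934j ; Δ = 0.00092 - 0.04505j
  [+0]  conj(Y_{4,0})(Ω₁) = -0.33593 + 0.00000j ; Y_{4,0}(Ω₂) = -0.12062 + 0.00000j ; Δ = 0.04052 + 0.00000j
  [+1]  conj(Y_{4,1})(Ω₁) = 0.13668 + 0.03355j ; Y_{4,1}(Ω₂) = 0.08265 + 0.30934j ; Δ = 0.00092 + 0.04505j
  [+2]  conj(Y_{4,2})(Ω₁) = 0.37428 + 0.19551j ; Y_{4,2}(Ω₂) = -0.05039 + 0.02900j ; Δ = -0.02453 + 0.00100j
  [+3]  conj(Y_{4,3})(Ω₁) = 0.22835 + 0.20112j ; Y_{4,3}(Ω₂) = 0.27623 + 0.27741j ; Δ = 0.00728 + 0.11890j
  [+4]  conj(Y_{4,4})(Ω₁) = 0.05981 + 0.08593j ; Y_{4,4}(Ω₂) = 0.15212 - 0.26176j ; Δ = 0.03159 - 0.00258j
Σ over m = 0.07105 + 0.00000j; ×(4π/9) → 0.09921 + 0.00000j. Real part: 0.099205

0.099205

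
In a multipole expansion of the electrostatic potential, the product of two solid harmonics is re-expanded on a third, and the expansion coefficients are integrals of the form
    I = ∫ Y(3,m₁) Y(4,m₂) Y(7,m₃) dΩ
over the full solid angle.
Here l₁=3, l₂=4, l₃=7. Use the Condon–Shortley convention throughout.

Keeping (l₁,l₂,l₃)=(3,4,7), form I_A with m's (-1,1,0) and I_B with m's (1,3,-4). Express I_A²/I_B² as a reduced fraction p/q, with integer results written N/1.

l's match ⇒ only the (l;m) 3-j factors differ between A and B.
A: triangle coeff Δ(3,4,7) = 1/45045; Σ_t [0,0]: t=0:+1/34560 = 1/34560; (3j)²=7/429 [(3 4 7; -1 1 0)], sign=-1
B: triangle coeff Δ(3,4,7) = 1/45045; Σ_t [0,0]: t=0:+1/241920 = 1/241920; (3j)²=2/91 [(3 4 7; 1 3 -4)], sign=-1
I_A²/I_B² = (7/429)/(2/91) = 49/66

49/66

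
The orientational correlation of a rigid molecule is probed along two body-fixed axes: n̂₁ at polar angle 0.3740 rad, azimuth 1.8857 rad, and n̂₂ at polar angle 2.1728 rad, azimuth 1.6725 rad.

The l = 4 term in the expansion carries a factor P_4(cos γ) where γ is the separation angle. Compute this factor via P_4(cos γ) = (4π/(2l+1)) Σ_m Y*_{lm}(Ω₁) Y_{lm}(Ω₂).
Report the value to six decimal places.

Addition theorem: P_4(cos γ) = (4π/9) Σ_m Y*_{lm}(Ω₁) Y_{lm}(Ω₂), m = −4…4:
  m=-4: (0.002414, 0.007505) × (0.187545, -0.080804) = (0.001059, 0.001213)  (running Σ = (0.001059, 0.001213))
  m=-3: (0.046040, -0.033294) × (-0.119216, -0.378528) = (-0.018091, -0.013459)  (running Σ = (-0.017032, -0.012246))
  m=-2: (-0.182789, -0.133220) × (-0.277050, 0.057144) = (0.058254, 0.026463)  (running Σ = (0.041222, 0.014217))
  m=-1: (-0.152769, 0.468985) × (-0.016930, -0.165887) = (0.080385, 0.017403)  (running Σ = (0.121607, 0.031620))
  m=0: (0.347459, -0.000000) × (-0.319602, 0.000000) = (-0.111049, 0.000000)  (running Σ = (0.010559, 0.031620))
  m=1: (0.152769, 0.468985) × (0.016930, -0.165887) = (0.080385, -0.017403)  (running Σ = (0.090943, 0.014217))
  m=2: (-0.182789, 0.133220) × (-0.277050, -0.057144) = (0.058254, -0.026463)  (running Σ = (0.149198, -0.012246))
  m=3: (-0.046040, -0.033294) × (0.119216, -0.378528) = (-0.018091, 0.013459)  (running Σ = (0.131107, 0.001213))
  m=4: (0.002414, -0.007505) × (0.187545, 0.080804) = (0.001059, -0.001213)  (running Σ = (0.132166, -0.000000))
Total Σ_m = (0.132166, -0.000000). Multiply by 1.396263: (0.184538, -0.000000). P_4(cos γ) = 0.184538

0.184538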